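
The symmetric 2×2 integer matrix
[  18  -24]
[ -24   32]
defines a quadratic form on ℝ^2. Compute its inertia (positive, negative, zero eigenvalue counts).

step 0: pivot 18 → sign +
step 1: row/col 1 already zero → sign 0
signature = (1, 0, 1)

Answer: (1, 0, 1)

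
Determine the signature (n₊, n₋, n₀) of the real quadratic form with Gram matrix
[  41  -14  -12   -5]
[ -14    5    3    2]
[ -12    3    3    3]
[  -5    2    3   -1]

step 0: pivot 41 → sign +
step 1: pivot 9/41 → sign +
step 2: pivot -6 → sign −
step 3: pivot -1/2 → sign −
signature = (2, 2, 0)

Answer: (2, 2, 0)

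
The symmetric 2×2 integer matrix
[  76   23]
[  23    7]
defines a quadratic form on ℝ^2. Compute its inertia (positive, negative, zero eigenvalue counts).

Answer: (2, 0, 0)

Derivation:
step 0: pivot 76 → sign +
step 1: pivot 3/76 → sign +
signature = (2, 0, 0)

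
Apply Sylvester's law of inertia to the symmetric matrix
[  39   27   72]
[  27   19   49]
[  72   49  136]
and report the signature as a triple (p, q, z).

Answer: (3, 0, 0)

Derivation:
step 0: pivot 39 → sign +
step 1: pivot 4/13 → sign +
step 2: pivot 3/4 → sign +
signature = (3, 0, 0)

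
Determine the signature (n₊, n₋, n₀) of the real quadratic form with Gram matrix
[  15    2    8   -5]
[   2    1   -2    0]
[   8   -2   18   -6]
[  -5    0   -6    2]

step 0: pivot 15 → sign +
step 1: pivot 11/15 → sign +
step 2: pivot 10/11 → sign +
step 3: pivot -3/5 → sign −
signature = (3, 1, 0)

Answer: (3, 1, 0)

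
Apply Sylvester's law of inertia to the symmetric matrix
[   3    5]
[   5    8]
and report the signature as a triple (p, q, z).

Answer: (1, 1, 0)

Derivation:
step 0: pivot 3 → sign +
step 1: pivot -1/3 → sign −
signature = (1, 1, 0)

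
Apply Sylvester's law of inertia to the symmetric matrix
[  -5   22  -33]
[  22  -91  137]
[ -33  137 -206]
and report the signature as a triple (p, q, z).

step 0: pivot -5 → sign −
step 1: pivot 29/5 → sign +
step 2: pivot 6/29 → sign +
signature = (2, 1, 0)

Answer: (2, 1, 0)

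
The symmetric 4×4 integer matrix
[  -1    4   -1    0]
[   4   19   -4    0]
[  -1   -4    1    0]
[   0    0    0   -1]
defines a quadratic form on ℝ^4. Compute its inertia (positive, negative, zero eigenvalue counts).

Answer: (2, 2, 0)

Derivation:
step 0: pivot -1 → sign −
step 1: pivot 35 → sign +
step 2: pivot 6/35 → sign +
step 3: pivot -1 → sign −
signature = (2, 2, 0)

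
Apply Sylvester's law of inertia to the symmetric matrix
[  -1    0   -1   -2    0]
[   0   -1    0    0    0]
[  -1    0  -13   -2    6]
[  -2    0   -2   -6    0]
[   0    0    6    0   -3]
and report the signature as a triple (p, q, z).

step 0: pivot -1 → sign −
step 1: pivot -1 → sign −
step 2: pivot -12 → sign −
step 3: pivot -2 → sign −
step 4: row/col 4 already zero → sign 0
signature = (0, 4, 1)

Answer: (0, 4, 1)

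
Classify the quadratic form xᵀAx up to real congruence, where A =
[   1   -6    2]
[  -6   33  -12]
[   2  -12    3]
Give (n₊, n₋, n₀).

step 0: pivot 1 → sign +
step 1: pivot -3 → sign −
step 2: pivot -1 → sign −
signature = (1, 2, 0)

Answer: (1, 2, 0)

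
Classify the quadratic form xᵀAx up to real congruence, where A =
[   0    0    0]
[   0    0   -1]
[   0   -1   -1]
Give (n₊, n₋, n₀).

step 0: pivot -1 → sign −
step 1: pivot 1 → sign +
step 2: row/col 2 already zero → sign 0
signature = (1, 1, 1)

Answer: (1, 1, 1)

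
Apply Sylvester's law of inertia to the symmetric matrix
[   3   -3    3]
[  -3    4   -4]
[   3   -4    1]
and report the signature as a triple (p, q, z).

Answer: (2, 1, 0)

Derivation:
step 0: pivot 3 → sign +
step 1: pivot 1 → sign +
step 2: pivot -3 → sign −
signature = (2, 1, 0)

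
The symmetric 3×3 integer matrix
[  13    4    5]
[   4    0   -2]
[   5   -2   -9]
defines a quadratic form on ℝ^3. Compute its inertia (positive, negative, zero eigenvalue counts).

Answer: (1, 2, 0)

Derivation:
step 0: pivot 13 → sign +
step 1: pivot -16/13 → sign −
step 2: pivot -3/4 → sign −
signature = (1, 2, 0)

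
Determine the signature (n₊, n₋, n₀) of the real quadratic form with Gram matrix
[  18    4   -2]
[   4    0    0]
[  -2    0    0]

step 0: pivot 18 → sign +
step 1: pivot -8/9 → sign −
step 2: row/col 2 already zero → sign 0
signature = (1, 1, 1)

Answer: (1, 1, 1)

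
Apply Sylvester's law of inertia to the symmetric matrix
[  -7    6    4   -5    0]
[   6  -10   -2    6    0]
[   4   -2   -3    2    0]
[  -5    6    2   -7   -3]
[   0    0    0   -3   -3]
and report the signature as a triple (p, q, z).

Answer: (1, 4, 0)

Derivation:
step 0: pivot -7 → sign −
step 1: pivot -34/7 → sign −
step 2: pivot -5/17 → sign −
step 3: pivot -12/5 → sign −
step 4: pivot 3/4 → sign +
signature = (1, 4, 0)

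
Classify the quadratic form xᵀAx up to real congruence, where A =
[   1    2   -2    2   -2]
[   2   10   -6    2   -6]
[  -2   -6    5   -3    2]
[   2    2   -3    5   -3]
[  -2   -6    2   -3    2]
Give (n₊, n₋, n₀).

step 0: pivot 1 → sign +
step 1: pivot 6 → sign +
step 2: pivot 1/3 → sign +
step 3: pivot -24 → sign −
step 4: pivot 3/8 → sign +
signature = (4, 1, 0)

Answer: (4, 1, 0)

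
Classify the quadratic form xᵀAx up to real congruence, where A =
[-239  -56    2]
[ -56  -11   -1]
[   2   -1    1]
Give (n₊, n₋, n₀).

Answer: (1, 1, 1)

Derivation:
step 0: pivot -239 → sign −
step 1: pivot 507/239 → sign +
step 2: row/col 2 already zero → sign 0
signature = (1, 1, 1)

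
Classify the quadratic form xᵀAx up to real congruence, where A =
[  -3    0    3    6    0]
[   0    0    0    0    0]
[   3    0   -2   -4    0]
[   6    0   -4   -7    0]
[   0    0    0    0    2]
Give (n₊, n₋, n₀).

Answer: (3, 1, 1)

Derivation:
step 0: pivot -3 → sign −
step 1: pivot 1 → sign +
step 2: pivot 1 → sign +
step 3: pivot 2 → sign +
step 4: row/col 4 already zero → sign 0
signature = (3, 1, 1)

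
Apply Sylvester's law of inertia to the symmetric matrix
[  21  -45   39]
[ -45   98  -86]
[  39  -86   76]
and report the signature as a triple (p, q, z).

Answer: (2, 1, 0)

Derivation:
step 0: pivot 21 → sign +
step 1: pivot 11/7 → sign +
step 2: pivot -2/11 → sign −
signature = (2, 1, 0)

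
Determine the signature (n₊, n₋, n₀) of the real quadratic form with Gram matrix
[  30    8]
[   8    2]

Answer: (1, 1, 0)

Derivation:
step 0: pivot 30 → sign +
step 1: pivot -2/15 → sign −
signature = (1, 1, 0)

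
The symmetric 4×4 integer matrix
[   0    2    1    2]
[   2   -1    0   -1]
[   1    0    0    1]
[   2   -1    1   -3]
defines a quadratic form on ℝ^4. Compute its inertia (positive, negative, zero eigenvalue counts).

Answer: (2, 2, 0)

Derivation:
step 0: pivot -1 → sign −
step 1: pivot 4 → sign +
step 2: pivot -1/4 → sign −
step 3: pivot 2 → sign +
signature = (2, 2, 0)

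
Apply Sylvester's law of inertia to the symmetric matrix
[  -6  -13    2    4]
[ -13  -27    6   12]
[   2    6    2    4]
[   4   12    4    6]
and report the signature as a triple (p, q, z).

step 0: pivot -6 → sign −
step 1: pivot 7/6 → sign +
step 2: pivot 2/7 → sign +
step 3: pivot -2 → sign −
signature = (2, 2, 0)

Answer: (2, 2, 0)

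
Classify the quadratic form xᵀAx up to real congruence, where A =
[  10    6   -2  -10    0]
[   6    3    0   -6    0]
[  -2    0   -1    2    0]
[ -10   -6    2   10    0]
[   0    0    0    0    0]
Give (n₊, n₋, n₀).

step 0: pivot 10 → sign +
step 1: pivot -3/5 → sign −
step 2: pivot 1 → sign +
step 3: row/col 3 already zero → sign 0
step 4: row/col 4 already zero → sign 0
signature = (2, 1, 2)

Answer: (2, 1, 2)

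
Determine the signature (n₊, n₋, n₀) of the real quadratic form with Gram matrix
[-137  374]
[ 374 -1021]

Answer: (0, 2, 0)

Derivation:
step 0: pivot -137 → sign −
step 1: pivot -1/137 → sign −
signature = (0, 2, 0)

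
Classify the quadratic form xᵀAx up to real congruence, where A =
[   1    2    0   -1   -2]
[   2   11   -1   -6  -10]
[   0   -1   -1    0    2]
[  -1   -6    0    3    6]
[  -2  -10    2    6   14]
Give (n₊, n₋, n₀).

Answer: (3, 1, 1)

Derivation:
step 0: pivot 1 → sign +
step 1: pivot 7 → sign +
step 2: pivot -8/7 → sign −
step 3: pivot 6 → sign +
step 4: row/col 4 already zero → sign 0
signature = (3, 1, 1)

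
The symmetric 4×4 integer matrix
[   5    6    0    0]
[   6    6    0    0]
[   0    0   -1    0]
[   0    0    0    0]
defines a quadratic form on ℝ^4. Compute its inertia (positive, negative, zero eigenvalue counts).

step 0: pivot 5 → sign +
step 1: pivot -6/5 → sign −
step 2: pivot -1 → sign −
step 3: row/col 3 already zero → sign 0
signature = (1, 2, 1)

Answer: (1, 2, 1)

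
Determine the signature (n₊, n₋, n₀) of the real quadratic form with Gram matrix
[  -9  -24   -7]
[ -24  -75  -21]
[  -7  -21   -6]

Answer: (0, 3, 0)

Derivation:
step 0: pivot -9 → sign −
step 1: pivot -11 → sign −
step 2: pivot -2/33 → sign −
signature = (0, 3, 0)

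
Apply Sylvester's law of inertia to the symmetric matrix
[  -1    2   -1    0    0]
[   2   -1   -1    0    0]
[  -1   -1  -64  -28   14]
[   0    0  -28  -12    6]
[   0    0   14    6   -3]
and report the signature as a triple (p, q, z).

Answer: (1, 3, 1)

Derivation:
step 0: pivot -1 → sign −
step 1: pivot 3 → sign +
step 2: pivot -66 → sign −
step 3: pivot -4/33 → sign −
step 4: row/col 4 already zero → sign 0
signature = (1, 3, 1)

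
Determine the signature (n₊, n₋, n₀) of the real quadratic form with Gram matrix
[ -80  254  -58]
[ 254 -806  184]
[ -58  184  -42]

Answer: (1, 1, 1)

Derivation:
step 0: pivot -80 → sign −
step 1: pivot 9/20 → sign +
step 2: row/col 2 already zero → sign 0
signature = (1, 1, 1)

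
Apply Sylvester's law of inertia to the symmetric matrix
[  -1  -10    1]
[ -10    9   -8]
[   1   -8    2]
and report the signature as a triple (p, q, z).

Answer: (2, 1, 0)

Derivation:
step 0: pivot -1 → sign −
step 1: pivot 109 → sign +
step 2: pivot 3/109 → sign +
signature = (2, 1, 0)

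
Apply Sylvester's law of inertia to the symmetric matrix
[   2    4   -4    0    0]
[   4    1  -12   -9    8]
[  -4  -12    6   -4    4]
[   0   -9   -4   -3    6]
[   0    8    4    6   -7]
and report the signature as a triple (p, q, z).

Answer: (3, 1, 1)

Derivation:
step 0: pivot 2 → sign +
step 1: pivot -7 → sign −
step 2: pivot 2/7 → sign +
step 3: pivot 4 → sign +
step 4: row/col 4 already zero → sign 0
signature = (3, 1, 1)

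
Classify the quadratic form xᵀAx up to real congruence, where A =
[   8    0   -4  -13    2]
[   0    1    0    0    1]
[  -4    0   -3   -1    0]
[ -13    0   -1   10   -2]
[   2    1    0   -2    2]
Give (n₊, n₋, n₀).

Answer: (4, 1, 0)

Derivation:
step 0: pivot 8 → sign +
step 1: pivot 1 → sign +
step 2: pivot -5 → sign −
step 3: pivot 1/8 → sign +
step 4: pivot 1/5 → sign +
signature = (4, 1, 0)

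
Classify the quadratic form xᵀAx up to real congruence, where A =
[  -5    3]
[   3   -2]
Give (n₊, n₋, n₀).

step 0: pivot -5 → sign −
step 1: pivot -1/5 → sign −
signature = (0, 2, 0)

Answer: (0, 2, 0)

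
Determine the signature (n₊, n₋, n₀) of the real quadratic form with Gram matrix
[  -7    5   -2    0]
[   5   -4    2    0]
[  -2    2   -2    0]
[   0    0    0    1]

Answer: (1, 3, 0)

Derivation:
step 0: pivot -7 → sign −
step 1: pivot -3/7 → sign −
step 2: pivot -2/3 → sign −
step 3: pivot 1 → sign +
signature = (1, 3, 0)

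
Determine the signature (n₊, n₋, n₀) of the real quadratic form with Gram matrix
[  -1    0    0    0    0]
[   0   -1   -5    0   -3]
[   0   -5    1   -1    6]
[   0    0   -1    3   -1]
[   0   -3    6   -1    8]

Answer: (3, 2, 0)

Derivation:
step 0: pivot -1 → sign −
step 1: pivot -1 → sign −
step 2: pivot 26 → sign +
step 3: pivot 77/26 → sign +
step 4: pivot 2/77 → sign +
signature = (3, 2, 0)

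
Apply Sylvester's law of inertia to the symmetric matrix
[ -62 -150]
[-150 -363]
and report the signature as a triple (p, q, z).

Answer: (0, 2, 0)

Derivation:
step 0: pivot -62 → sign −
step 1: pivot -3/31 → sign −
signature = (0, 2, 0)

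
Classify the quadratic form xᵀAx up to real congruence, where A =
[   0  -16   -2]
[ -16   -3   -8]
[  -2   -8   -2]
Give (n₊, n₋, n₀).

Answer: (1, 2, 0)

Derivation:
step 0: pivot -3 → sign −
step 1: pivot 256/3 → sign +
step 2: pivot -3/64 → sign −
signature = (1, 2, 0)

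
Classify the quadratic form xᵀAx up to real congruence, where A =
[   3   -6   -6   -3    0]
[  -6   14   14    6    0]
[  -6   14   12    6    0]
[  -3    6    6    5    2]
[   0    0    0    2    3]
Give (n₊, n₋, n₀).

step 0: pivot 3 → sign +
step 1: pivot 2 → sign +
step 2: pivot -2 → sign −
step 3: pivot 2 → sign +
step 4: pivot 1 → sign +
signature = (4, 1, 0)

Answer: (4, 1, 0)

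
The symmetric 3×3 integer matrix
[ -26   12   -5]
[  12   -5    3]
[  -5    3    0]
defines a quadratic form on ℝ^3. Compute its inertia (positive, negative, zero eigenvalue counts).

Answer: (2, 1, 0)

Derivation:
step 0: pivot -26 → sign −
step 1: pivot 7/13 → sign +
step 2: pivot 1/14 → sign +
signature = (2, 1, 0)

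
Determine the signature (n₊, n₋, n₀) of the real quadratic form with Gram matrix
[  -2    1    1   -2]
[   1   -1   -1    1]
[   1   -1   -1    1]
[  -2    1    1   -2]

Answer: (0, 2, 2)

Derivation:
step 0: pivot -2 → sign −
step 1: pivot -1/2 → sign −
step 2: row/col 2 already zero → sign 0
step 3: row/col 3 already zero → sign 0
signature = (0, 2, 2)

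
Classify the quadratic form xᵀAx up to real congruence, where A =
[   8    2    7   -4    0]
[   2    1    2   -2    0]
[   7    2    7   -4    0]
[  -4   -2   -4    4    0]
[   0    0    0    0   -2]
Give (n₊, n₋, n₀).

Answer: (3, 1, 1)

Derivation:
step 0: pivot 8 → sign +
step 1: pivot 1/2 → sign +
step 2: pivot 3/4 → sign +
step 3: pivot -2 → sign −
step 4: row/col 4 already zero → sign 0
signature = (3, 1, 1)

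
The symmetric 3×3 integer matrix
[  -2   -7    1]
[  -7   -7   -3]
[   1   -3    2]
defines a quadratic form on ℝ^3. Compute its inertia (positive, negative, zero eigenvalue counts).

step 0: pivot -2 → sign −
step 1: pivot 35/2 → sign +
step 2: pivot 3/35 → sign +
signature = (2, 1, 0)

Answer: (2, 1, 0)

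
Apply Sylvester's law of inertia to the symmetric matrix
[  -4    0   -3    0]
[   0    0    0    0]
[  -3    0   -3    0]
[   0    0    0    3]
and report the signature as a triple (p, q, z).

Answer: (1, 2, 1)

Derivation:
step 0: pivot -4 → sign −
step 1: pivot -3/4 → sign −
step 2: pivot 3 → sign +
step 3: row/col 3 already zero → sign 0
signature = (1, 2, 1)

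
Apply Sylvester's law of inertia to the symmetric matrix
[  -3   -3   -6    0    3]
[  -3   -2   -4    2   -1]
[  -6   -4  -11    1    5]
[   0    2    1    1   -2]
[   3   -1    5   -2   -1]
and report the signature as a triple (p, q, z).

Answer: (2, 3, 0)

Derivation:
step 0: pivot -3 → sign −
step 1: pivot 1 → sign +
step 2: pivot -3 → sign −
step 3: pivot 7/3 → sign +
step 4: pivot -3/7 → sign −
signature = (2, 3, 0)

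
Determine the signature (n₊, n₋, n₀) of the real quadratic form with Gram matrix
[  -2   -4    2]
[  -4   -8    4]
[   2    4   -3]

Answer: (0, 2, 1)

Derivation:
step 0: pivot -2 → sign −
step 1: pivot -1 → sign −
step 2: row/col 2 already zero → sign 0
signature = (0, 2, 1)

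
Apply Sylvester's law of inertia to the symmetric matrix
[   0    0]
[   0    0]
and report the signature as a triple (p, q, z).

Answer: (0, 0, 2)

Derivation:
step 0: row/col 0 already zero → sign 0
step 1: row/col 1 already zero → sign 0
signature = (0, 0, 2)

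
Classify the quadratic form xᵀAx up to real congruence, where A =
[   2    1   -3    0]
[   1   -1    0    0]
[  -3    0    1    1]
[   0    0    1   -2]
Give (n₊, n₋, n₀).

Answer: (1, 3, 0)

Derivation:
step 0: pivot 2 → sign +
step 1: pivot -3/2 → sign −
step 2: pivot -2 → sign −
step 3: pivot -3/2 → sign −
signature = (1, 3, 0)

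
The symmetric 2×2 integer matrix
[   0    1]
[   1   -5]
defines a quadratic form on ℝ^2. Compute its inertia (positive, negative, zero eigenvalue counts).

Answer: (1, 1, 0)

Derivation:
step 0: pivot -5 → sign −
step 1: pivot 1/5 → sign +
signature = (1, 1, 0)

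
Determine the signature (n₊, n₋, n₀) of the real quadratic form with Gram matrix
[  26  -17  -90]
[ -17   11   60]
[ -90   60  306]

Answer: (2, 1, 0)

Derivation:
step 0: pivot 26 → sign +
step 1: pivot -3/26 → sign −
step 2: pivot 6 → sign +
signature = (2, 1, 0)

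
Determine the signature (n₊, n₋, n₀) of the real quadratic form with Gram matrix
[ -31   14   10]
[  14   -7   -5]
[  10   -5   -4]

Answer: (0, 3, 0)

Derivation:
step 0: pivot -31 → sign −
step 1: pivot -21/31 → sign −
step 2: pivot -3/7 → sign −
signature = (0, 3, 0)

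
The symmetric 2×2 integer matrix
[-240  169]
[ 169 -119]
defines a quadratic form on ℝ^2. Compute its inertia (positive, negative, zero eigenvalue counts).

step 0: pivot -240 → sign −
step 1: pivot 1/240 → sign +
signature = (1, 1, 0)

Answer: (1, 1, 0)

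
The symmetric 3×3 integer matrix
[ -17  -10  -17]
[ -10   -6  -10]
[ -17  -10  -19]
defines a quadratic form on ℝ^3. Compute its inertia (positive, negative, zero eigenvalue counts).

step 0: pivot -17 → sign −
step 1: pivot -2/17 → sign −
step 2: pivot -2 → sign −
signature = (0, 3, 0)

Answer: (0, 3, 0)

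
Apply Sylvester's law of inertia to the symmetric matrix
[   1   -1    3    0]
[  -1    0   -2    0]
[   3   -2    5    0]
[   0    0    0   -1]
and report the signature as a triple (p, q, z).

step 0: pivot 1 → sign +
step 1: pivot -1 → sign −
step 2: pivot -3 → sign −
step 3: pivot -1 → sign −
signature = (1, 3, 0)

Answer: (1, 3, 0)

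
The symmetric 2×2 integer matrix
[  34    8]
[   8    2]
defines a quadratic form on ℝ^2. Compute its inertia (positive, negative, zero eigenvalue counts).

Answer: (2, 0, 0)

Derivation:
step 0: pivot 34 → sign +
step 1: pivot 2/17 → sign +
signature = (2, 0, 0)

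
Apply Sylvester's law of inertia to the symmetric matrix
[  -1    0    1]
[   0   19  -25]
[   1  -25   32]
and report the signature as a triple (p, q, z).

step 0: pivot -1 → sign −
step 1: pivot 19 → sign +
step 2: pivot 2/19 → sign +
signature = (2, 1, 0)

Answer: (2, 1, 0)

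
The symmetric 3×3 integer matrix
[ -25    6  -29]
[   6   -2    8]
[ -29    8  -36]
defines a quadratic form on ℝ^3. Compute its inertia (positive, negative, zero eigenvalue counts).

Answer: (0, 3, 0)

Derivation:
step 0: pivot -25 → sign −
step 1: pivot -14/25 → sign −
step 2: pivot -3/7 → sign −
signature = (0, 3, 0)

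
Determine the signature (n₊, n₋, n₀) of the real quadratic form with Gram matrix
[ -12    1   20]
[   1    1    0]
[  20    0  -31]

step 0: pivot -12 → sign −
step 1: pivot 13/12 → sign +
step 2: pivot -3/13 → sign −
signature = (1, 2, 0)

Answer: (1, 2, 0)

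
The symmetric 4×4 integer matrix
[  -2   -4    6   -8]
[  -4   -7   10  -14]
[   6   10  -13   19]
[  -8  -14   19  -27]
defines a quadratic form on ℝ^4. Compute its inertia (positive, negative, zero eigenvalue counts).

Answer: (2, 1, 1)

Derivation:
step 0: pivot -2 → sign −
step 1: pivot 1 → sign +
step 2: pivot 1 → sign +
step 3: row/col 3 already zero → sign 0
signature = (2, 1, 1)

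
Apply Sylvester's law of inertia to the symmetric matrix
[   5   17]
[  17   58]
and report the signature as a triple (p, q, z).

step 0: pivot 5 → sign +
step 1: pivot 1/5 → sign +
signature = (2, 0, 0)

Answer: (2, 0, 0)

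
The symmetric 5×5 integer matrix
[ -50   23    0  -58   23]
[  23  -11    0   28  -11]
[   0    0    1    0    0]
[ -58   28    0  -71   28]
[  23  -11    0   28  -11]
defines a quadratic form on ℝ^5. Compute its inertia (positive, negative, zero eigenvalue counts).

step 0: pivot -50 → sign −
step 1: pivot -21/50 → sign −
step 2: pivot 1 → sign +
step 3: pivot 3/7 → sign +
step 4: row/col 4 already zero → sign 0
signature = (2, 2, 1)

Answer: (2, 2, 1)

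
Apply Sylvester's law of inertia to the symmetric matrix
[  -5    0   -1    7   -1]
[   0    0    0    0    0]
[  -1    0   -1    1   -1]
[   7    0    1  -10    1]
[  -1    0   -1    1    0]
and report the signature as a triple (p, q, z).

Answer: (1, 2, 2)

Derivation:
step 0: pivot -5 → sign −
step 1: pivot -4/5 → sign −
step 2: pivot 1 → sign +
step 3: row/col 3 already zero → sign 0
step 4: row/col 4 already zero → sign 0
signature = (1, 2, 2)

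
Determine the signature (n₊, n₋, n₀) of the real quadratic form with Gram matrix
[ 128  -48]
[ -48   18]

step 0: pivot 128 → sign +
step 1: row/col 1 already zero → sign 0
signature = (1, 0, 1)

Answer: (1, 0, 1)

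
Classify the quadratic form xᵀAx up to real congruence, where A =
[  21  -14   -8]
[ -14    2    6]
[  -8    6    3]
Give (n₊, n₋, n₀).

step 0: pivot 21 → sign +
step 1: pivot -22/3 → sign −
step 2: pivot 1/77 → sign +
signature = (2, 1, 0)

Answer: (2, 1, 0)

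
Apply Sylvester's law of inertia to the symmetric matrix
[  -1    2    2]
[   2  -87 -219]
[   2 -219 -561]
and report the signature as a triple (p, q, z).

Answer: (0, 3, 0)

Derivation:
step 0: pivot -1 → sign −
step 1: pivot -83 → sign −
step 2: pivot -6/83 → sign −
signature = (0, 3, 0)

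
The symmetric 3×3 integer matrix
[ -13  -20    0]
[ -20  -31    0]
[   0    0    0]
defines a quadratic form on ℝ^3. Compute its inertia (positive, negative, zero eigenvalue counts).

Answer: (0, 2, 1)

Derivation:
step 0: pivot -13 → sign −
step 1: pivot -3/13 → sign −
step 2: row/col 2 already zero → sign 0
signature = (0, 2, 1)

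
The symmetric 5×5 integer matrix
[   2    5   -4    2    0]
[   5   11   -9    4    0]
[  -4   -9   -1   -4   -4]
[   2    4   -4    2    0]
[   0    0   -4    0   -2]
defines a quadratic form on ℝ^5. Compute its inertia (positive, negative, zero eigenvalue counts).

step 0: pivot 2 → sign +
step 1: pivot -3/2 → sign −
step 2: pivot -25/3 → sign −
step 3: pivot 18/25 → sign +
step 4: pivot -2/9 → sign −
signature = (2, 3, 0)

Answer: (2, 3, 0)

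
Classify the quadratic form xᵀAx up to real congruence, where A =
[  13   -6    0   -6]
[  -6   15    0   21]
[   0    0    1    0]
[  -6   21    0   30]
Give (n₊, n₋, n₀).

Answer: (4, 0, 0)

Derivation:
step 0: pivot 13 → sign +
step 1: pivot 159/13 → sign +
step 2: pivot 1 → sign +
step 3: pivot 3/53 → sign +
signature = (4, 0, 0)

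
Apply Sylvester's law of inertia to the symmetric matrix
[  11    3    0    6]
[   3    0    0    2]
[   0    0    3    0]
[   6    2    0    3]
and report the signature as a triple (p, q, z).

Answer: (2, 2, 0)

Derivation:
step 0: pivot 11 → sign +
step 1: pivot -9/11 → sign −
step 2: pivot 3 → sign +
step 3: pivot -1/9 → sign −
signature = (2, 2, 0)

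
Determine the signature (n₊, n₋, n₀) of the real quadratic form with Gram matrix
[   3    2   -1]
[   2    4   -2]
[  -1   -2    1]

Answer: (2, 0, 1)

Derivation:
step 0: pivot 3 → sign +
step 1: pivot 8/3 → sign +
step 2: row/col 2 already zero → sign 0
signature = (2, 0, 1)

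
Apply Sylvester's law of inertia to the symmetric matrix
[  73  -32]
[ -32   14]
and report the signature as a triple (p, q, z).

Answer: (1, 1, 0)

Derivation:
step 0: pivot 73 → sign +
step 1: pivot -2/73 → sign −
signature = (1, 1, 0)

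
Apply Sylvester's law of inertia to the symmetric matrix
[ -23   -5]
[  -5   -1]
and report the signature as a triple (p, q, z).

step 0: pivot -23 → sign −
step 1: pivot 2/23 → sign +
signature = (1, 1, 0)

Answer: (1, 1, 0)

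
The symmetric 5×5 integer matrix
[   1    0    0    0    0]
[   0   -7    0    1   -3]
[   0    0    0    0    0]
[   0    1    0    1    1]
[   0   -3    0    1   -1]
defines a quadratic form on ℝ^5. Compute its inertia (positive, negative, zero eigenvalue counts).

step 0: pivot 1 → sign +
step 1: pivot -7 → sign −
step 2: pivot 8/7 → sign +
step 3: row/col 3 already zero → sign 0
step 4: row/col 4 already zero → sign 0
signature = (2, 1, 2)

Answer: (2, 1, 2)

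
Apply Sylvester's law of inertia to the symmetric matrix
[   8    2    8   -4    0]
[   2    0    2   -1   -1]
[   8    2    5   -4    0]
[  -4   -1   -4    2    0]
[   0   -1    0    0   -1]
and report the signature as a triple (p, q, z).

Answer: (2, 2, 1)

Derivation:
step 0: pivot 8 → sign +
step 1: pivot -1/2 → sign −
step 2: pivot -3 → sign −
step 3: pivot 1 → sign +
step 4: row/col 4 already zero → sign 0
signature = (2, 2, 1)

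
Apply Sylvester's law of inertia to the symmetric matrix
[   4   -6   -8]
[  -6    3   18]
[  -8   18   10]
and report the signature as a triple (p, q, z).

Answer: (1, 1, 1)

Derivation:
step 0: pivot 4 → sign +
step 1: pivot -6 → sign −
step 2: row/col 2 already zero → sign 0
signature = (1, 1, 1)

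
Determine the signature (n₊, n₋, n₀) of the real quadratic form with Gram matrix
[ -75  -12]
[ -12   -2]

step 0: pivot -75 → sign −
step 1: pivot -2/25 → sign −
signature = (0, 2, 0)

Answer: (0, 2, 0)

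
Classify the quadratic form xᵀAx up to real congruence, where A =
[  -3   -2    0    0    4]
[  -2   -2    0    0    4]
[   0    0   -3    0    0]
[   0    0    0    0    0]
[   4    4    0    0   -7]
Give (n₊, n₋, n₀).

step 0: pivot -3 → sign −
step 1: pivot -2/3 → sign −
step 2: pivot -3 → sign −
step 3: pivot 1 → sign +
step 4: row/col 4 already zero → sign 0
signature = (1, 3, 1)

Answer: (1, 3, 1)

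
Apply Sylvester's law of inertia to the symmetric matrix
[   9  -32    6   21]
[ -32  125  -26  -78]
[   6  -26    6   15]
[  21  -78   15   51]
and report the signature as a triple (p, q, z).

Answer: (3, 1, 0)

Derivation:
step 0: pivot 9 → sign +
step 1: pivot 101/9 → sign +
step 2: pivot 6/101 → sign +
step 3: pivot -3/2 → sign −
signature = (3, 1, 0)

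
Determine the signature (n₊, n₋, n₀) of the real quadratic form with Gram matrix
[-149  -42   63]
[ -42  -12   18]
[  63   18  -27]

step 0: pivot -149 → sign −
step 1: pivot -24/149 → sign −
step 2: row/col 2 already zero → sign 0
signature = (0, 2, 1)

Answer: (0, 2, 1)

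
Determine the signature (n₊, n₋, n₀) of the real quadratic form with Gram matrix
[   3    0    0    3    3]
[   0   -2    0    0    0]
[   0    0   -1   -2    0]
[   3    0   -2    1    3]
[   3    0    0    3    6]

Answer: (3, 2, 0)

Derivation:
step 0: pivot 3 → sign +
step 1: pivot -2 → sign −
step 2: pivot -1 → sign −
step 3: pivot 2 → sign +
step 4: pivot 3 → sign +
signature = (3, 2, 0)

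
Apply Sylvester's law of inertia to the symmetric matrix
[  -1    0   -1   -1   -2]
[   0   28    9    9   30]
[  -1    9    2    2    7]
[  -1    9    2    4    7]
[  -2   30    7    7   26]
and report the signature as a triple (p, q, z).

step 0: pivot -1 → sign −
step 1: pivot 28 → sign +
step 2: pivot 3/28 → sign +
step 3: pivot 2 → sign +
step 4: pivot -6 → sign −
signature = (3, 2, 0)

Answer: (3, 2, 0)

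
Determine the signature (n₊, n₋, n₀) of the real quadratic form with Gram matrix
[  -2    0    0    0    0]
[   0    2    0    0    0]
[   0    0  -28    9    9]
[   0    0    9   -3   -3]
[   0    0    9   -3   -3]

Answer: (1, 3, 1)

Derivation:
step 0: pivot -2 → sign −
step 1: pivot 2 → sign +
step 2: pivot -28 → sign −
step 3: pivot -3/28 → sign −
step 4: row/col 4 already zero → sign 0
signature = (1, 3, 1)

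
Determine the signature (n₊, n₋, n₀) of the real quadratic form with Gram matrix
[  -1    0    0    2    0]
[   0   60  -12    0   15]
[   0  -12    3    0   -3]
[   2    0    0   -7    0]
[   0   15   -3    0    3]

Answer: (2, 3, 0)

Derivation:
step 0: pivot -1 → sign −
step 1: pivot 60 → sign +
step 2: pivot 3/5 → sign +
step 3: pivot -3 → sign −
step 4: pivot -3/4 → sign −
signature = (2, 3, 0)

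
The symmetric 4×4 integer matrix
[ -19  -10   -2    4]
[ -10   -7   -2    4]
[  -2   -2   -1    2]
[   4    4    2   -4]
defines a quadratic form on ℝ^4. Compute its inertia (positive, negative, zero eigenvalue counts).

Answer: (0, 3, 1)

Derivation:
step 0: pivot -19 → sign −
step 1: pivot -33/19 → sign −
step 2: pivot -3/11 → sign −
step 3: row/col 3 already zero → sign 0
signature = (0, 3, 1)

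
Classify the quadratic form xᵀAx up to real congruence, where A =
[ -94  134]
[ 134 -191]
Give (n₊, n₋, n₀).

step 0: pivot -94 → sign −
step 1: pivot 1/47 → sign +
signature = (1, 1, 0)

Answer: (1, 1, 0)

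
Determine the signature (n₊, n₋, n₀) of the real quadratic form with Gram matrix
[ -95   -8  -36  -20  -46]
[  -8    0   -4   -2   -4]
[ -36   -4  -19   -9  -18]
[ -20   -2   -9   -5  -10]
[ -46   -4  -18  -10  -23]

Answer: (1, 4, 0)

Derivation:
step 0: pivot -95 → sign −
step 1: pivot 64/95 → sign +
step 2: pivot -27/4 → sign −
step 3: pivot -5/12 → sign −
step 4: pivot -3/5 → sign −
signature = (1, 4, 0)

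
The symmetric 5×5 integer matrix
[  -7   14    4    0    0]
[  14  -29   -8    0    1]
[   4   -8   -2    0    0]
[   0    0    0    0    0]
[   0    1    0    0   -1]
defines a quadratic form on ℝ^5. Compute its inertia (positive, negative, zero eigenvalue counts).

Answer: (1, 2, 2)

Derivation:
step 0: pivot -7 → sign −
step 1: pivot -1 → sign −
step 2: pivot 2/7 → sign +
step 3: row/col 3 already zero → sign 0
step 4: row/col 4 already zero → sign 0
signature = (1, 2, 2)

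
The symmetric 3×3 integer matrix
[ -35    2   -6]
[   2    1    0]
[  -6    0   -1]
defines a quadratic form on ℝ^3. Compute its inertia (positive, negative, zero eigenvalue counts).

step 0: pivot -35 → sign −
step 1: pivot 39/35 → sign +
step 2: pivot -1/13 → sign −
signature = (1, 2, 0)

Answer: (1, 2, 0)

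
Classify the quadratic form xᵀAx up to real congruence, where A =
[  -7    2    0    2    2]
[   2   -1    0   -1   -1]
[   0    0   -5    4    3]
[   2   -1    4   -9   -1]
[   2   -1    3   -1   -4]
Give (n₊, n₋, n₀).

step 0: pivot -7 → sign −
step 1: pivot -3/7 → sign −
step 2: pivot -5 → sign −
step 3: pivot -24/5 → sign −
step 4: row/col 4 already zero → sign 0
signature = (0, 4, 1)

Answer: (0, 4, 1)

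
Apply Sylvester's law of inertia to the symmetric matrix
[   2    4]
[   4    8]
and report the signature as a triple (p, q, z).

Answer: (1, 0, 1)

Derivation:
step 0: pivot 2 → sign +
step 1: row/col 1 already zero → sign 0
signature = (1, 0, 1)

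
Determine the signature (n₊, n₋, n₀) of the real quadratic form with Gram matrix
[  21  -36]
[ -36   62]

Answer: (2, 0, 0)

Derivation:
step 0: pivot 21 → sign +
step 1: pivot 2/7 → sign +
signature = (2, 0, 0)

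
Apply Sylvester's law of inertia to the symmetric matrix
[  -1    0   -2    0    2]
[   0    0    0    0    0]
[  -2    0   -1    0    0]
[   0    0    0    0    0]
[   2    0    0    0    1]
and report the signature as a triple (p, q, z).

step 0: pivot -1 → sign −
step 1: pivot 3 → sign +
step 2: pivot -1/3 → sign −
step 3: row/col 3 already zero → sign 0
step 4: row/col 4 already zero → sign 0
signature = (1, 2, 2)

Answer: (1, 2, 2)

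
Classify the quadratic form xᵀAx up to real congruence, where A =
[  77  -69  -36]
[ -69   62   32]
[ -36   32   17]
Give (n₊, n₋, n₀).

Answer: (2, 1, 0)

Derivation:
step 0: pivot 77 → sign +
step 1: pivot 13/77 → sign +
step 2: pivot -3/13 → sign −
signature = (2, 1, 0)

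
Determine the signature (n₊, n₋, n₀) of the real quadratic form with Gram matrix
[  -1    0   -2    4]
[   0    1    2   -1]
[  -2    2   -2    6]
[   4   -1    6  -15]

Answer: (1, 2, 1)

Derivation:
step 0: pivot -1 → sign −
step 1: pivot 1 → sign +
step 2: pivot -2 → sign −
step 3: row/col 3 already zero → sign 0
signature = (1, 2, 1)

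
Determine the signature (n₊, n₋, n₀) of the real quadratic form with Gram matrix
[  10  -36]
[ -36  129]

step 0: pivot 10 → sign +
step 1: pivot -3/5 → sign −
signature = (1, 1, 0)

Answer: (1, 1, 0)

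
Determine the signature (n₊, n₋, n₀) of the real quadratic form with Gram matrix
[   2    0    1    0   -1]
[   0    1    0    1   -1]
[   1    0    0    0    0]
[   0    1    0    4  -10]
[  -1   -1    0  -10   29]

Answer: (4, 1, 0)

Derivation:
step 0: pivot 2 → sign +
step 1: pivot 1 → sign +
step 2: pivot -1/2 → sign −
step 3: pivot 3 → sign +
step 4: pivot 1 → sign +
signature = (4, 1, 0)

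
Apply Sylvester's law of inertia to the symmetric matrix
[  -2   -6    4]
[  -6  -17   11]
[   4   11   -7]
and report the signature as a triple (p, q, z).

Answer: (1, 1, 1)

Derivation:
step 0: pivot -2 → sign −
step 1: pivot 1 → sign +
step 2: row/col 2 already zero → sign 0
signature = (1, 1, 1)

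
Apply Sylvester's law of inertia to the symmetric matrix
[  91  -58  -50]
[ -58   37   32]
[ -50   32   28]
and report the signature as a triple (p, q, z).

Answer: (2, 0, 1)

Derivation:
step 0: pivot 91 → sign +
step 1: pivot 3/91 → sign +
step 2: row/col 2 already zero → sign 0
signature = (2, 0, 1)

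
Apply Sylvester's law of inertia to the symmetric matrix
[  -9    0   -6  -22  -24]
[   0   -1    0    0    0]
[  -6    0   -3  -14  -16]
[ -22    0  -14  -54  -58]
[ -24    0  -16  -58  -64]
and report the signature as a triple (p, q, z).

step 0: pivot -9 → sign −
step 1: pivot -1 → sign −
step 2: pivot 1 → sign +
step 3: pivot -2/3 → sign −
step 4: pivot 2/3 → sign +
signature = (2, 3, 0)

Answer: (2, 3, 0)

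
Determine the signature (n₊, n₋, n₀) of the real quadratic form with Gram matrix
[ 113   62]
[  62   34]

Answer: (1, 1, 0)

Derivation:
step 0: pivot 113 → sign +
step 1: pivot -2/113 → sign −
signature = (1, 1, 0)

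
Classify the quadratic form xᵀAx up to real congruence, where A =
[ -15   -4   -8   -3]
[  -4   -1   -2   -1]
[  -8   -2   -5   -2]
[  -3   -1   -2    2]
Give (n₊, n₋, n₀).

Answer: (2, 2, 0)

Derivation:
step 0: pivot -15 → sign −
step 1: pivot 1/15 → sign +
step 2: pivot -1 → sign −
step 3: pivot 2 → sign +
signature = (2, 2, 0)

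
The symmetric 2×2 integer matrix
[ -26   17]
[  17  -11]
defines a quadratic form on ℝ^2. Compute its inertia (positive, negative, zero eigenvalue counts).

Answer: (1, 1, 0)

Derivation:
step 0: pivot -26 → sign −
step 1: pivot 3/26 → sign +
signature = (1, 1, 0)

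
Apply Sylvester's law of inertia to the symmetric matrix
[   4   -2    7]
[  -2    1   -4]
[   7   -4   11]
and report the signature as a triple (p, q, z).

Answer: (2, 1, 0)

Derivation:
step 0: pivot 4 → sign +
step 1: pivot -5/4 → sign −
step 2: pivot 1/5 → sign +
signature = (2, 1, 0)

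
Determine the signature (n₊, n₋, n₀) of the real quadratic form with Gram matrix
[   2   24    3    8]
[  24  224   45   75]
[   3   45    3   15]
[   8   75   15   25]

Answer: (1, 3, 0)

Derivation:
step 0: pivot 2 → sign +
step 1: pivot -64 → sign −
step 2: pivot -15/64 → sign −
step 3: pivot -1/10 → sign −
signature = (1, 3, 0)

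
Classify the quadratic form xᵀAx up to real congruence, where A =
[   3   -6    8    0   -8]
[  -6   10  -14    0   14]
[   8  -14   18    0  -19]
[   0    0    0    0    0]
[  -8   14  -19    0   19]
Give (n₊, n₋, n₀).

step 0: pivot 3 → sign +
step 1: pivot -2 → sign −
step 2: pivot -4/3 → sign −
step 3: pivot -1/4 → sign −
step 4: row/col 4 already zero → sign 0
signature = (1, 3, 1)

Answer: (1, 3, 1)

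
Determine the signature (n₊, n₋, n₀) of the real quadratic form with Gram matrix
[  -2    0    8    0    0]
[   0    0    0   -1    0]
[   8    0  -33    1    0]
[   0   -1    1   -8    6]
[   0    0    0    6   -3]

Answer: (1, 4, 0)

Derivation:
step 0: pivot -2 → sign −
step 1: pivot -1 → sign −
step 2: pivot -7 → sign −
step 3: pivot 1/7 → sign +
step 4: pivot -3 → sign −
signature = (1, 4, 0)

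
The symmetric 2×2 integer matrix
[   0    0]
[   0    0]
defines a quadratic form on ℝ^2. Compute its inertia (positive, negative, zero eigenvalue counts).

Answer: (0, 0, 2)

Derivation:
step 0: row/col 0 already zero → sign 0
step 1: row/col 1 already zero → sign 0
signature = (0, 0, 2)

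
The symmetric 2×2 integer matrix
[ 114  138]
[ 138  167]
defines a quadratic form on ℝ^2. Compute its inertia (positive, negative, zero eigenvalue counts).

Answer: (1, 1, 0)

Derivation:
step 0: pivot 114 → sign +
step 1: pivot -1/19 → sign −
signature = (1, 1, 0)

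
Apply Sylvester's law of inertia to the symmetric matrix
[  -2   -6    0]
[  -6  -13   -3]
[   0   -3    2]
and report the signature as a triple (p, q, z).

Answer: (2, 1, 0)

Derivation:
step 0: pivot -2 → sign −
step 1: pivot 5 → sign +
step 2: pivot 1/5 → sign +
signature = (2, 1, 0)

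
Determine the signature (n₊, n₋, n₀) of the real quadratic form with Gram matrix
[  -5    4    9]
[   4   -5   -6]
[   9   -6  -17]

step 0: pivot -5 → sign −
step 1: pivot -9/5 → sign −
step 2: row/col 2 already zero → sign 0
signature = (0, 2, 1)

Answer: (0, 2, 1)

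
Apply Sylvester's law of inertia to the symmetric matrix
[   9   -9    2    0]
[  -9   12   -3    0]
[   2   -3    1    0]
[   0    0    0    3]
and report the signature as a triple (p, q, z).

Answer: (4, 0, 0)

Derivation:
step 0: pivot 9 → sign +
step 1: pivot 3 → sign +
step 2: pivot 2/9 → sign +
step 3: pivot 3 → sign +
signature = (4, 0, 0)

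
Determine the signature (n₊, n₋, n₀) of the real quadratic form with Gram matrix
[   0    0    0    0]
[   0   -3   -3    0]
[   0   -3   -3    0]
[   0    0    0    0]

Answer: (0, 1, 3)

Derivation:
step 0: pivot -3 → sign −
step 1: row/col 1 already zero → sign 0
step 2: row/col 2 already zero → sign 0
step 3: row/col 3 already zero → sign 0
signature = (0, 1, 3)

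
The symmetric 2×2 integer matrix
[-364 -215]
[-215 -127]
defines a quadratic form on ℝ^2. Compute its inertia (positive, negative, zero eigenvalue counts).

Answer: (0, 2, 0)

Derivation:
step 0: pivot -364 → sign −
step 1: pivot -3/364 → sign −
signature = (0, 2, 0)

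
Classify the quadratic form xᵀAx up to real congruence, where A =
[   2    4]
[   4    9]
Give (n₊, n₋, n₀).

Answer: (2, 0, 0)

Derivation:
step 0: pivot 2 → sign +
step 1: pivot 1 → sign +
signature = (2, 0, 0)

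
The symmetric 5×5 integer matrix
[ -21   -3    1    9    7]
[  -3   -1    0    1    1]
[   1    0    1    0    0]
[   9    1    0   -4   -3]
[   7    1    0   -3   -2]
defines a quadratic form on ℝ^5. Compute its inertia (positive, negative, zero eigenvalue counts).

step 0: pivot -21 → sign −
step 1: pivot -4/7 → sign −
step 2: pivot 13/12 → sign +
step 3: pivot -3/13 → sign −
step 4: pivot 1/3 → sign +
signature = (2, 3, 0)

Answer: (2, 3, 0)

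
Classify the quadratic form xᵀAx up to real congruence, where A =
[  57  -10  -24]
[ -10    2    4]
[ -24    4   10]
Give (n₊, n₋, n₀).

Answer: (2, 1, 0)

Derivation:
step 0: pivot 57 → sign +
step 1: pivot 14/57 → sign +
step 2: pivot -2/7 → sign −
signature = (2, 1, 0)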